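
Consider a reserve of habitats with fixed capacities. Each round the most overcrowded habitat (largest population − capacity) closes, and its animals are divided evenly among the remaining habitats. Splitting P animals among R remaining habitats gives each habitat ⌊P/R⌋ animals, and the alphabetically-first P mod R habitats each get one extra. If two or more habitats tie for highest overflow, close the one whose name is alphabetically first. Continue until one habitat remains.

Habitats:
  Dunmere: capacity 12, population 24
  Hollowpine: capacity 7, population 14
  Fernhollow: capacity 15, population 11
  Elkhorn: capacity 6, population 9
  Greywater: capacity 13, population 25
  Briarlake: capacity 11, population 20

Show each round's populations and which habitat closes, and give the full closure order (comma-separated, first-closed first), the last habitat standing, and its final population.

Round 1: Briarlake=20 Dunmere=24 Elkhorn=9 Fernhollow=11 Greywater=25 Hollowpine=14 → close Dunmere (overflow 12)
  24÷5 = 4 each, +1 to first 4
Round 2: Briarlake=25 Elkhorn=14 Fernhollow=16 Greywater=30 Hollowpine=18 → close Greywater (overflow 17)
  30÷4 = 7 each, +1 to first 2
Round 3: Briarlake=33 Elkhorn=22 Fernhollow=23 Hollowpine=25 → close Briarlake (overflow 22)
  33÷3 = 11 each, +1 to first 0
Round 4: Elkhorn=33 Fernhollow=34 Hollowpine=36 → close Hollowpine (overflow 29)
  36÷2 = 18 each, +1 to first 0
Round 5: Elkhorn=51 Fernhollow=52 → close Elkhorn (overflow 45)
  51÷1 = 51 each, +1 to first 0

Closure order: Dunmere, Greywater, Briarlake, Hollowpine, Elkhorn
Last habitat: Fernhollow with 103 animals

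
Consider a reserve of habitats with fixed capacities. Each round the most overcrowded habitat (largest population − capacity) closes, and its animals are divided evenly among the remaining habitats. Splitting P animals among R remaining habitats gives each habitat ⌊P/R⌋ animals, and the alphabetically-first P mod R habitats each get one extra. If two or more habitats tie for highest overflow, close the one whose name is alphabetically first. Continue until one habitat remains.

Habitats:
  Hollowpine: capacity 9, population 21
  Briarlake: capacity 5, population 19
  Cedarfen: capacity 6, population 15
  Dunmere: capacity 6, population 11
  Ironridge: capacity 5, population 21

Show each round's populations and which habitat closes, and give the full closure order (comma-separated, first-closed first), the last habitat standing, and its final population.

Round 1: Briarlake=19 Cedarfen=15 Dunmere=11 Hollowpine=21 Ironridge=21 → close Ironridge (overflow 16)
  21÷4 = 5 each, +1 to first 1
Round 2: Briarlake=25 Cedarfen=20 Dunmere=16 Hollowpine=26 → close Briarlake (overflow 20)
  25÷3 = 8 each, +1 to first 1
Round 3: Cedarfen=29 Dunmere=24 Hollowpine=34 → close Hollowpine (overflow 25)
  34÷2 = 17 each, +1 to first 0
Round 4: Cedarfen=46 Dunmere=41 → close Cedarfen (overflow 40)
  46÷1 = 46 each, +1 to first 0

Closure order: Ironridge, Briarlake, Hollowpine, Cedarfen
Last habitat: Dunmere with 87 animals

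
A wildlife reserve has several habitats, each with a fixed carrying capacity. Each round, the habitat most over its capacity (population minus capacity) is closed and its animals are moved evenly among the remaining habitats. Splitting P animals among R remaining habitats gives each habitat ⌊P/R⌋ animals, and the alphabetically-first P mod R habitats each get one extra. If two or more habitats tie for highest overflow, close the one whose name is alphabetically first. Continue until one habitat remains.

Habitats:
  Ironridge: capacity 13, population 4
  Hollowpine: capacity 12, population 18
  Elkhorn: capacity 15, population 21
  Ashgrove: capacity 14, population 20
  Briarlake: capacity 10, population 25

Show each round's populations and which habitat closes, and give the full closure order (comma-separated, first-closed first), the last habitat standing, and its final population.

Closure order: Briarlake, Ashgrove, Elkhorn, Hollowpine
Last habitat: Ironridge with 88 animals

Round 1: Ashgrove=20 Briarlake=25 Elkhorn=21 Hollowpine=18 Ironridge=4 → close Briarlake (overflow 15)
  25÷4 = 6 each, +1 to first 1
Round 2: Ashgrove=27 Elkhorn=27 Hollowpine=24 Ironridge=10 → close Ashgrove (overflow 13)
  27÷3 = 9 each, +1 to first 0
Round 3: Elkhorn=36 Hollowpine=33 Ironridge=19 → close Elkhorn (overflow 21)
  36÷2 = 18 each, +1 to first 0
Round 4: Hollowpine=51 Ironridge=37 → close Hollowpine (overflow 39)
  51÷1 = 51 each, +1 to first 0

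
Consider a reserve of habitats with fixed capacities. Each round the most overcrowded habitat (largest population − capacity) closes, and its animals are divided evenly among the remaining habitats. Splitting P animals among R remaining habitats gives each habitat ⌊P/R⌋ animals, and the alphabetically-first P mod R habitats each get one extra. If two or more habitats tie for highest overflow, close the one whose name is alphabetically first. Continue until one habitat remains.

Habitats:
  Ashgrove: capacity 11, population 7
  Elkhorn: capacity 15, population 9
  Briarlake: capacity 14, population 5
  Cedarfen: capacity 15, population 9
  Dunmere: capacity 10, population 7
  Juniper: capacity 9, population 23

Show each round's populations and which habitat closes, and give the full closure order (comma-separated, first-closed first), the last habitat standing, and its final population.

Round 1: Ashgrove=7 Briarlake=5 Cedarfen=9 Dunmere=7 Elkhorn=9 Juniper=23 → close Juniper (overflow 14)
  23÷5 = 4 each, +1 to first 3
Round 2: Ashgrove=12 Briarlake=10 Cedarfen=14 Dunmere=11 Elkhorn=13 → close Ashgrove (overflow 1)
  12÷4 = 3 each, +1 to first 0
Round 3: Briarlake=13 Cedarfen=17 Dunmere=14 Elkhorn=16 → close Dunmere (overflow 4)
  14÷3 = 4 each, +1 to first 2
Round 4: Briarlake=18 Cedarfen=22 Elkhorn=20 → close Cedarfen (overflow 7)
  22÷2 = 11 each, +1 to first 0
Round 5: Briarlake=29 Elkhorn=31 → close Elkhorn (overflow 16)
  31÷1 = 31 each, +1 to first 0

Closure order: Juniper, Ashgrove, Dunmere, Cedarfen, Elkhorn
Last habitat: Briarlake with 60 animals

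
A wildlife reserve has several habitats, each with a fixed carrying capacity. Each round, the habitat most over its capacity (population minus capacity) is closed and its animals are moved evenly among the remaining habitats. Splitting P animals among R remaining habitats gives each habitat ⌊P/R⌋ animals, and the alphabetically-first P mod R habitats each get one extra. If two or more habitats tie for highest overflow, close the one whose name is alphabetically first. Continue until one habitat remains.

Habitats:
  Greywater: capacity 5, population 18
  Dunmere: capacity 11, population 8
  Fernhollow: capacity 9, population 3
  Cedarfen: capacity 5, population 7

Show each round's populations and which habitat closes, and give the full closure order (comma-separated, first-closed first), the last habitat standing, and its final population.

Closure order: Greywater, Cedarfen, Dunmere
Last habitat: Fernhollow with 36 animals

Round 1: Cedarfen=7 Dunmere=8 Fernhollow=3 Greywater=18 → close Greywater (overflow 13)
  18÷3 = 6 each, +1 to first 0
Round 2: Cedarfen=13 Dunmere=14 Fernhollow=9 → close Cedarfen (overflow 8)
  13÷2 = 6 each, +1 to first 1
Round 3: Dunmere=21 Fernhollow=15 → close Dunmere (overflow 10)
  21÷1 = 21 each, +1 to first 0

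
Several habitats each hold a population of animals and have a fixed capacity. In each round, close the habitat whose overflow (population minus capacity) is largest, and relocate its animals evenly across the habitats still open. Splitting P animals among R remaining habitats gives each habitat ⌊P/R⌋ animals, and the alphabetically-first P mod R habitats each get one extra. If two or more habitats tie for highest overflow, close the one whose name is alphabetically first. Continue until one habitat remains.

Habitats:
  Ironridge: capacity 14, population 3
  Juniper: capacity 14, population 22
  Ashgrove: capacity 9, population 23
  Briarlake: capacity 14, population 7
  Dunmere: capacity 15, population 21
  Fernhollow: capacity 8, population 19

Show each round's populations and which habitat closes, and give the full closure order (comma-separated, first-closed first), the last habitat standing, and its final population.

Closure order: Ashgrove, Fernhollow, Juniper, Dunmere, Briarlake
Last habitat: Ironridge with 95 animals

Round 1: Ashgrove=23 Briarlake=7 Dunmere=21 Fernhollow=19 Ironridge=3 Juniper=22 → close Ashgrove (overflow 14)
  23÷5 = 4 each, +1 to first 3
Round 2: Briarlake=12 Dunmere=26 Fernhollow=24 Ironridge=7 Juniper=26 → close Fernhollow (overflow 16)
  24÷4 = 6 each, +1 to first 0
Round 3: Briarlake=18 Dunmere=32 Ironridge=13 Juniper=32 → close Juniper (overflow 18)
  32÷3 = 10 each, +1 to first 2
Round 4: Briarlake=29 Dunmere=43 Ironridge=23 → close Dunmere (overflow 28)
  43÷2 = 21 each, +1 to first 1
Round 5: Briarlake=51 Ironridge=44 → close Briarlake (overflow 37)
  51÷1 = 51 each, +1 to first 0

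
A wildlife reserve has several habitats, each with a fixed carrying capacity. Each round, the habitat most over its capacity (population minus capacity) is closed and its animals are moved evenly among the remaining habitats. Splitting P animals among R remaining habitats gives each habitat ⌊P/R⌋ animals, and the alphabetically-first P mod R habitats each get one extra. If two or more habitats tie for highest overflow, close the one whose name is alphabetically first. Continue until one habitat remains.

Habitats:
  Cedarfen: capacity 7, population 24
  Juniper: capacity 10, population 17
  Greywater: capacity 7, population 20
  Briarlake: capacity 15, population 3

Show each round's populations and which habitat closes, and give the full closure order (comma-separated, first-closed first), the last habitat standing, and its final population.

Closure order: Cedarfen, Greywater, Juniper
Last habitat: Briarlake with 64 animals

Round 1: Briarlake=3 Cedarfen=24 Greywater=20 Juniper=17 → close Cedarfen (overflow 17)
  24÷3 = 8 each, +1 to first 0
Round 2: Briarlake=11 Greywater=28 Juniper=25 → close Greywater (overflow 21)
  28÷2 = 14 each, +1 to first 0
Round 3: Briarlake=25 Juniper=39 → close Juniper (overflow 29)
  39÷1 = 39 each, +1 to first 0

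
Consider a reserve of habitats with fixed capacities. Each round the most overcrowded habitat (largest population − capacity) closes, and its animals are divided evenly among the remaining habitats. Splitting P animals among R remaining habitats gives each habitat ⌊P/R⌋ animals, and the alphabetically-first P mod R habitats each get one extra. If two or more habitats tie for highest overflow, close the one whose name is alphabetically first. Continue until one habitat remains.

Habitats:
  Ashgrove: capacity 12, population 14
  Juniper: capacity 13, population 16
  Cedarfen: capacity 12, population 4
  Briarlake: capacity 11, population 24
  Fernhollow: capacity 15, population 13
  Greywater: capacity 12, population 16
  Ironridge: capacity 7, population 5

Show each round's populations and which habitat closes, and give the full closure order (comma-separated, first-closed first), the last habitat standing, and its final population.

Closure order: Briarlake, Greywater, Juniper, Ashgrove, Fernhollow, Ironridge
Last habitat: Cedarfen with 92 animals

Round 1: Ashgrove=14 Briarlake=24 Cedarfen=4 Fernhollow=13 Greywater=16 Ironridge=5 Juniper=16 → close Briarlake (overflow 13)
  24÷6 = 4 each, +1 to first 0
Round 2: Ashgrove=18 Cedarfen=8 Fernhollow=17 Greywater=20 Ironridge=9 Juniper=20 → close Greywater (overflow 8)
  20÷5 = 4 each, +1 to first 0
Round 3: Ashgrove=22 Cedarfen=12 Fernhollow=21 Ironridge=13 Juniper=24 → close Juniper (overflow 11)
  24÷4 = 6 each, +1 to first 0
Round 4: Ashgrove=28 Cedarfen=18 Fernhollow=27 Ironridge=19 → close Ashgrove (overflow 16)
  28÷3 = 9 each, +1 to first 1
Round 5: Cedarfen=28 Fernhollow=36 Ironridge=28 → close Fernhollow (overflow 21)
  36÷2 = 18 each, +1 to first 0
Round 6: Cedarfen=46 Ironridge=46 → close Ironridge (overflow 39)
  46÷1 = 46 each, +1 to first 0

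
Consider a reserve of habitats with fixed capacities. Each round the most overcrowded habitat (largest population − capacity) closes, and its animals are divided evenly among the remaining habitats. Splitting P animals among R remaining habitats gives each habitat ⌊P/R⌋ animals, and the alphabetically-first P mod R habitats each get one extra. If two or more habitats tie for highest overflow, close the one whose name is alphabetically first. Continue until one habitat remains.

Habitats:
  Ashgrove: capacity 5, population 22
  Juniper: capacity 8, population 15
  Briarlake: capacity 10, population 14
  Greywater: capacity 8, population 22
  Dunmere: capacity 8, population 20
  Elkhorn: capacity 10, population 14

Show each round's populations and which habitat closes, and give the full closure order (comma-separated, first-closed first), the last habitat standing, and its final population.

Round 1: Ashgrove=22 Briarlake=14 Dunmere=20 Elkhorn=14 Greywater=22 Juniper=15 → close Ashgrove (overflow 17)
  22÷5 = 4 each, +1 to first 2
Round 2: Briarlake=19 Dunmere=25 Elkhorn=18 Greywater=26 Juniper=19 → close Greywater (overflow 18)
  26÷4 = 6 each, +1 to first 2
Round 3: Briarlake=26 Dunmere=32 Elkhorn=24 Juniper=25 → close Dunmere (overflow 24)
  32÷3 = 10 each, +1 to first 2
Round 4: Briarlake=37 Elkhorn=35 Juniper=35 → close Briarlake (overflow 27)
  37÷2 = 18 each, +1 to first 1
Round 5: Elkhorn=54 Juniper=53 → close Juniper (overflow 45)
  53÷1 = 53 each, +1 to first 0

Closure order: Ashgrove, Greywater, Dunmere, Briarlake, Juniper
Last habitat: Elkhorn with 107 animals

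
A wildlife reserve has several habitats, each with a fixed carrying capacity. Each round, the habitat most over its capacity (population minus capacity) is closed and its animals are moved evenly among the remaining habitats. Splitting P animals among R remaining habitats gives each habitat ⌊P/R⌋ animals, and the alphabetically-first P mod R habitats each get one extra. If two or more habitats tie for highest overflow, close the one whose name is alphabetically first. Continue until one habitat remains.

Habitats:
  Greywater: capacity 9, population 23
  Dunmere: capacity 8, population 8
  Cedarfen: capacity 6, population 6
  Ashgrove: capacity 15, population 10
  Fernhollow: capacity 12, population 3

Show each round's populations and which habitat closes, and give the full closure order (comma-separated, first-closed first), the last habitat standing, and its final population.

Closure order: Greywater, Cedarfen, Dunmere, Ashgrove
Last habitat: Fernhollow with 50 animals

Round 1: Ashgrove=10 Cedarfen=6 Dunmere=8 Fernhollow=3 Greywater=23 → close Greywater (overflow 14)
  23÷4 = 5 each, +1 to first 3
Round 2: Ashgrove=16 Cedarfen=12 Dunmere=14 Fernhollow=8 → close Cedarfen (overflow 6)
  12÷3 = 4 each, +1 to first 0
Round 3: Ashgrove=20 Dunmere=18 Fernhollow=12 → close Dunmere (overflow 10)
  18÷2 = 9 each, +1 to first 0
Round 4: Ashgrove=29 Fernhollow=21 → close Ashgrove (overflow 14)
  29÷1 = 29 each, +1 to first 0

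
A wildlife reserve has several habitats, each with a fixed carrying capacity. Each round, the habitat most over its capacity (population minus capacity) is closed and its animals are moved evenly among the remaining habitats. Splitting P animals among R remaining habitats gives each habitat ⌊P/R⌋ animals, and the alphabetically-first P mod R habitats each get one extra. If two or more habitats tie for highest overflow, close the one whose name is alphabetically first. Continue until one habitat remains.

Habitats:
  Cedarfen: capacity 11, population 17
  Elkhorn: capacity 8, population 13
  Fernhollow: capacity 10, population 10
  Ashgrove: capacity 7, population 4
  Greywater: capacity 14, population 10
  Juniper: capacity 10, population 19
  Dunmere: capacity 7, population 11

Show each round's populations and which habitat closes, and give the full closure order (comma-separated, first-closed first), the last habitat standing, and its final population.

Round 1: Ashgrove=4 Cedarfen=17 Dunmere=11 Elkhorn=13 Fernhollow=10 Greywater=10 Juniper=19 → close Juniper (overflow 9)
  19÷6 = 3 each, +1 to first 1
Round 2: Ashgrove=8 Cedarfen=20 Dunmere=14 Elkhorn=16 Fernhollow=13 Greywater=13 → close Cedarfen (overflow 9)
  20÷5 = 4 each, +1 to first 0
Round 3: Ashgrove=12 Dunmere=18 Elkhorn=20 Fernhollow=17 Greywater=17 → close Elkhorn (overflow 12)
  20÷4 = 5 each, +1 to first 0
Round 4: Ashgrove=17 Dunmere=23 Fernhollow=22 Greywater=22 → close Dunmere (overflow 16)
  23÷3 = 7 each, +1 to first 2
Round 5: Ashgrove=25 Fernhollow=30 Greywater=29 → close Fernhollow (overflow 20)
  30÷2 = 15 each, +1 to first 0
Round 6: Ashgrove=40 Greywater=44 → close Ashgrove (overflow 33)
  40÷1 = 40 each, +1 to first 0

Closure order: Juniper, Cedarfen, Elkhorn, Dunmere, Fernhollow, Ashgrove
Last habitat: Greywater with 84 animals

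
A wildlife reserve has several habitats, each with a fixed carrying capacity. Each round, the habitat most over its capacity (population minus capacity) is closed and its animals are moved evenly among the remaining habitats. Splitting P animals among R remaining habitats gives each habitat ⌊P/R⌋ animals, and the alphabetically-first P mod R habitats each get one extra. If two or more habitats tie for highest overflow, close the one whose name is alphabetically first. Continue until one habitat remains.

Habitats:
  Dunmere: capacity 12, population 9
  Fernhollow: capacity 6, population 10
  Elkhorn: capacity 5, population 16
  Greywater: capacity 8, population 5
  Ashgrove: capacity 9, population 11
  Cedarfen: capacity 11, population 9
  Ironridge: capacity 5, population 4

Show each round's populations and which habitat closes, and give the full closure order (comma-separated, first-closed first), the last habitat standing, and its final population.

Round 1: Ashgrove=11 Cedarfen=9 Dunmere=9 Elkhorn=16 Fernhollow=10 Greywater=5 Ironridge=4 → close Elkhorn (overflow 11)
  16÷6 = 2 each, +1 to first 4
Round 2: Ashgrove=14 Cedarfen=12 Dunmere=12 Fernhollow=13 Greywater=7 Ironridge=6 → close Fernhollow (overflow 7)
  13÷5 = 2 each, +1 to first 3
Round 3: Ashgrove=17 Cedarfen=15 Dunmere=15 Greywater=9 Ironridge=8 → close Ashgrove (overflow 8)
  17÷4 = 4 each, +1 to first 1
Round 4: Cedarfen=20 Dunmere=19 Greywater=13 Ironridge=12 → close Cedarfen (overflow 9)
  20÷3 = 6 each, +1 to first 2
Round 5: Dunmere=26 Greywater=20 Ironridge=18 → close Dunmere (overflow 14)
  26÷2 = 13 each, +1 to first 0
Round 6: Greywater=33 Ironridge=31 → close Ironridge (overflow 26)
  31÷1 = 31 each, +1 to first 0

Closure order: Elkhorn, Fernhollow, Ashgrove, Cedarfen, Dunmere, Ironridge
Last habitat: Greywater with 64 animals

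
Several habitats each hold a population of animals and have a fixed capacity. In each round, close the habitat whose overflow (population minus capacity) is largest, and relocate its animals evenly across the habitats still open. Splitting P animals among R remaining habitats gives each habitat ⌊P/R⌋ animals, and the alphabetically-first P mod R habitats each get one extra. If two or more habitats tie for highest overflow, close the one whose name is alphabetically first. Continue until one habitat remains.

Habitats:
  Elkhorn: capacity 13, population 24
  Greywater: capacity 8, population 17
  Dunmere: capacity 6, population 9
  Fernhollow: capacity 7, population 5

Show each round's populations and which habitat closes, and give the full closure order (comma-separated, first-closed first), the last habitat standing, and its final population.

Round 1: Dunmere=9 Elkhorn=24 Fernhollow=5 Greywater=17 → close Elkhorn (overflow 11)
  24÷3 = 8 each, +1 to first 0
Round 2: Dunmere=17 Fernhollow=13 Greywater=25 → close Greywater (overflow 17)
  25÷2 = 12 each, +1 to first 1
Round 3: Dunmere=30 Fernhollow=25 → close Dunmere (overflow 24)
  30÷1 = 30 each, +1 to first 0

Closure order: Elkhorn, Greywater, Dunmere
Last habitat: Fernhollow with 55 animals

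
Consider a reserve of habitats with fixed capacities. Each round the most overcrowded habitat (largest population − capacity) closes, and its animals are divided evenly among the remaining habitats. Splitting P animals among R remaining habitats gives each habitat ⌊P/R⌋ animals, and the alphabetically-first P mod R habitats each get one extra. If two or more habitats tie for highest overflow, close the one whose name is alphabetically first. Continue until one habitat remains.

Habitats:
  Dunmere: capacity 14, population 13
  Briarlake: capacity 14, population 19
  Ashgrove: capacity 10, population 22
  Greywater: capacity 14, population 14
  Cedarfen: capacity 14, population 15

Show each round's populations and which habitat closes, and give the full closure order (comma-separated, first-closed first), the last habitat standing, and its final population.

Closure order: Ashgrove, Briarlake, Cedarfen, Greywater
Last habitat: Dunmere with 83 animals

Round 1: Ashgrove=22 Briarlake=19 Cedarfen=15 Dunmere=13 Greywater=14 → close Ashgrove (overflow 12)
  22÷4 = 5 each, +1 to first 2
Round 2: Briarlake=25 Cedarfen=21 Dunmere=18 Greywater=19 → close Briarlake (overflow 11)
  25÷3 = 8 each, +1 to first 1
Round 3: Cedarfen=30 Dunmere=26 Greywater=27 → close Cedarfen (overflow 16)
  30÷2 = 15 each, +1 to first 0
Round 4: Dunmere=41 Greywater=42 → close Greywater (overflow 28)
  42÷1 = 42 each, +1 to first 0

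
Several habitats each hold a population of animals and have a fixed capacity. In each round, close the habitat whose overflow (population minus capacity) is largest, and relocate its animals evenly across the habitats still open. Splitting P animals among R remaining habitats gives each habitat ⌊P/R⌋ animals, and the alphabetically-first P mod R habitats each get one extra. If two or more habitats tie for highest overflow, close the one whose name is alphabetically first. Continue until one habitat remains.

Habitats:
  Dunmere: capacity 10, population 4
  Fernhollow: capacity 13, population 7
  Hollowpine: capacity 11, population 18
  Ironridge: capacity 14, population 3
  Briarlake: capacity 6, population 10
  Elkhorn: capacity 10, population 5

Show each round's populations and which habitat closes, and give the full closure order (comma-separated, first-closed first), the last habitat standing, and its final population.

Round 1: Briarlake=10 Dunmere=4 Elkhorn=5 Fernhollow=7 Hollowpine=18 Ironridge=3 → close Hollowpine (overflow 7)
  18÷5 = 3 each, +1 to first 3
Round 2: Briarlake=14 Dunmere=8 Elkhorn=9 Fernhollow=10 Ironridge=6 → close Briarlake (overflow 8)
  14÷4 = 3 each, +1 to first 2
Round 3: Dunmere=12 Elkhorn=13 Fernhollow=13 Ironridge=9 → close Elkhorn (overflow 3)
  13÷3 = 4 each, +1 to first 1
Round 4: Dunmere=17 Fernhollow=17 Ironridge=13 → close Dunmere (overflow 7)
  17÷2 = 8 each, +1 to first 1
Round 5: Fernhollow=26 Ironridge=21 → close Fernhollow (overflow 13)
  26÷1 = 26 each, +1 to first 0

Closure order: Hollowpine, Briarlake, Elkhorn, Dunmere, Fernhollow
Last habitat: Ironridge with 47 animals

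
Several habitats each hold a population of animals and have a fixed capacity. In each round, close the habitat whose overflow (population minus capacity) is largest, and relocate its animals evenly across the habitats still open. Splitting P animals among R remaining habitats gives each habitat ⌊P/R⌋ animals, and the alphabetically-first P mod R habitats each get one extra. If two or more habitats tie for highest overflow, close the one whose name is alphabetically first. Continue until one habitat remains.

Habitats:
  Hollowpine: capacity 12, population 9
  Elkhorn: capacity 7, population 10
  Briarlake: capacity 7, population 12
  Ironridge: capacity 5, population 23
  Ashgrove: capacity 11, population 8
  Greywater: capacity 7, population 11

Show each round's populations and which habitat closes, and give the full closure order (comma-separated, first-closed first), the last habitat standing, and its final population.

Round 1: Ashgrove=8 Briarlake=12 Elkhorn=10 Greywater=11 Hollowpine=9 Ironridge=23 → close Ironridge (overflow 18)
  23÷5 = 4 each, +1 to first 3
Round 2: Ashgrove=13 Briarlake=17 Elkhorn=15 Greywater=15 Hollowpine=13 → close Briarlake (overflow 10)
  17÷4 = 4 each, +1 to first 1
Round 3: Ashgrove=18 Elkhorn=19 Greywater=19 Hollowpine=17 → close Elkhorn (overflow 12)
  19÷3 = 6 each, +1 to first 1
Round 4: Ashgrove=25 Greywater=25 Hollowpine=23 → close Greywater (overflow 18)
  25÷2 = 12 each, +1 to first 1
Round 5: Ashgrove=38 Hollowpine=35 → close Ashgrove (overflow 27)
  38÷1 = 38 each, +1 to first 0

Closure order: Ironridge, Briarlake, Elkhorn, Greywater, Ashgrove
Last habitat: Hollowpine with 73 animals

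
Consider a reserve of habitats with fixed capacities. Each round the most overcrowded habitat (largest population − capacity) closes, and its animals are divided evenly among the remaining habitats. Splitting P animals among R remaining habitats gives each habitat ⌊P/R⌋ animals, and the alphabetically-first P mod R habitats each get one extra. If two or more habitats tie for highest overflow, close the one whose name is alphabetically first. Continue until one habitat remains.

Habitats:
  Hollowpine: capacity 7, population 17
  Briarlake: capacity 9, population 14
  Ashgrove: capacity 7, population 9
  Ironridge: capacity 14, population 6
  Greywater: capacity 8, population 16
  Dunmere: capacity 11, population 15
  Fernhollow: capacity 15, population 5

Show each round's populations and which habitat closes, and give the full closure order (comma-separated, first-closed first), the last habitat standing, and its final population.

Closure order: Hollowpine, Greywater, Briarlake, Dunmere, Ashgrove, Fernhollow
Last habitat: Ironridge with 82 animals

Round 1: Ashgrove=9 Briarlake=14 Dunmere=15 Fernhollow=5 Greywater=16 Hollowpine=17 Ironridge=6 → close Hollowpine (overflow 10)
  17÷6 = 2 each, +1 to first 5
Round 2: Ashgrove=12 Briarlake=17 Dunmere=18 Fernhollow=8 Greywater=19 Ironridge=8 → close Greywater (overflow 11)
  19÷5 = 3 each, +1 to first 4
Round 3: Ashgrove=16 Briarlake=21 Dunmere=22 Fernhollow=12 Ironridge=11 → close Briarlake (overflow 12)
  21÷4 = 5 each, +1 to first 1
Round 4: Ashgrove=22 Dunmere=27 Fernhollow=17 Ironridge=16 → close Dunmere (overflow 16)
  27÷3 = 9 each, +1 to first 0
Round 5: Ashgrove=31 Fernhollow=26 Ironridge=25 → close Ashgrove (overflow 24)
  31÷2 = 15 each, +1 to first 1
Round 6: Fernhollow=42 Ironridge=40 → close Fernhollow (overflow 27)
  42÷1 = 42 each, +1 to first 0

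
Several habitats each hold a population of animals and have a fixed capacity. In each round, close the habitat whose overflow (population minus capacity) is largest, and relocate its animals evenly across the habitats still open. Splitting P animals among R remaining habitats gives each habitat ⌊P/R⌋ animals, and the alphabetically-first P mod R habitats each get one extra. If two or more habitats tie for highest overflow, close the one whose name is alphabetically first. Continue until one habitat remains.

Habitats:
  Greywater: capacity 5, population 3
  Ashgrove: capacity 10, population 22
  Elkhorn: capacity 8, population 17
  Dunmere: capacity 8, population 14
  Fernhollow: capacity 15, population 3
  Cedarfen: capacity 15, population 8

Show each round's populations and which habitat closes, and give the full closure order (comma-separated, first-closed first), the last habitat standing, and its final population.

Round 1: Ashgrove=22 Cedarfen=8 Dunmere=14 Elkhorn=17 Fernhollow=3 Greywater=3 → close Ashgrove (overflow 12)
  22÷5 = 4 each, +1 to first 2
Round 2: Cedarfen=13 Dunmere=19 Elkhorn=21 Fernhollow=7 Greywater=7 → close Elkhorn (overflow 13)
  21÷4 = 5 each, +1 to first 1
Round 3: Cedarfen=19 Dunmere=24 Fernhollow=12 Greywater=12 → close Dunmere (overflow 16)
  24÷3 = 8 each, +1 to first 0
Round 4: Cedarfen=27 Fernhollow=20 Greywater=20 → close Greywater (overflow 15)
  20÷2 = 10 each, +1 to first 0
Round 5: Cedarfen=37 Fernhollow=30 → close Cedarfen (overflow 22)
  37÷1 = 37 each, +1 to first 0

Closure order: Ashgrove, Elkhorn, Dunmere, Greywater, Cedarfen
Last habitat: Fernhollow with 67 animals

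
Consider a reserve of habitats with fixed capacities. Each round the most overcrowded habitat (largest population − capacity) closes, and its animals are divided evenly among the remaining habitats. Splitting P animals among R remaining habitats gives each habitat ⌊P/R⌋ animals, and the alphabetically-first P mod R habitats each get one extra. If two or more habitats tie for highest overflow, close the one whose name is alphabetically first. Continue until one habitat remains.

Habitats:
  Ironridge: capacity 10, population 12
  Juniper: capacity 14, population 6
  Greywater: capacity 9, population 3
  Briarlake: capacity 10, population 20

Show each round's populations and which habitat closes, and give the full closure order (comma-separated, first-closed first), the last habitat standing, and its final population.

Round 1: Briarlake=20 Greywater=3 Ironridge=12 Juniper=6 → close Briarlake (overflow 10)
  20÷3 = 6 each, +1 to first 2
Round 2: Greywater=10 Ironridge=19 Juniper=12 → close Ironridge (overflow 9)
  19÷2 = 9 each, +1 to first 1
Round 3: Greywater=20 Juniper=21 → close Greywater (overflow 11)
  20÷1 = 20 each, +1 to first 0

Closure order: Briarlake, Ironridge, Greywater
Last habitat: Juniper with 41 animals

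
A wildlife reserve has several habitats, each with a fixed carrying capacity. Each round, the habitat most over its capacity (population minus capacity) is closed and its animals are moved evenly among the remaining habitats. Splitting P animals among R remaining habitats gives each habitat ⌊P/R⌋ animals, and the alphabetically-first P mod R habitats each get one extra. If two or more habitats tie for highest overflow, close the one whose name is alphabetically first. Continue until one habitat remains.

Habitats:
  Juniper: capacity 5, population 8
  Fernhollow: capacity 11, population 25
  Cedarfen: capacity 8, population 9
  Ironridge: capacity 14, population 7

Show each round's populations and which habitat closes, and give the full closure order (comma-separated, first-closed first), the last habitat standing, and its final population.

Round 1: Cedarfen=9 Fernhollow=25 Ironridge=7 Juniper=8 → close Fernhollow (overflow 14)
  25÷3 = 8 each, +1 to first 1
Round 2: Cedarfen=18 Ironridge=15 Juniper=16 → close Juniper (overflow 11)
  16÷2 = 8 each, +1 to first 0
Round 3: Cedarfen=26 Ironridge=23 → close Cedarfen (overflow 18)
  26÷1 = 26 each, +1 to first 0

Closure order: Fernhollow, Juniper, Cedarfen
Last habitat: Ironridge with 49 animals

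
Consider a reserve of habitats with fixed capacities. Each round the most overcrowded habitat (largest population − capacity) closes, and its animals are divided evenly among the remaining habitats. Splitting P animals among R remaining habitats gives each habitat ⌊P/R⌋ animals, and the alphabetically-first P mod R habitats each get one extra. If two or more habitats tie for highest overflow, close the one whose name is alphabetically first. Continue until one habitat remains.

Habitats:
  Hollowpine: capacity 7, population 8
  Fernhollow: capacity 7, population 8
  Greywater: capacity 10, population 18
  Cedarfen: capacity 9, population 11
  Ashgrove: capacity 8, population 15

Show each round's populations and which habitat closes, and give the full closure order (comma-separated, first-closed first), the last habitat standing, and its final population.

Closure order: Greywater, Ashgrove, Cedarfen, Fernhollow
Last habitat: Hollowpine with 60 animals

Round 1: Ashgrove=15 Cedarfen=11 Fernhollow=8 Greywater=18 Hollowpine=8 → close Greywater (overflow 8)
  18÷4 = 4 each, +1 to first 2
Round 2: Ashgrove=20 Cedarfen=16 Fernhollow=12 Hollowpine=12 → close Ashgrove (overflow 12)
  20÷3 = 6 each, +1 to first 2
Round 3: Cedarfen=23 Fernhollow=19 Hollowpine=18 → close Cedarfen (overflow 14)
  23÷2 = 11 each, +1 to first 1
Round 4: Fernhollow=31 Hollowpine=29 → close Fernhollow (overflow 24)
  31÷1 = 31 each, +1 to first 0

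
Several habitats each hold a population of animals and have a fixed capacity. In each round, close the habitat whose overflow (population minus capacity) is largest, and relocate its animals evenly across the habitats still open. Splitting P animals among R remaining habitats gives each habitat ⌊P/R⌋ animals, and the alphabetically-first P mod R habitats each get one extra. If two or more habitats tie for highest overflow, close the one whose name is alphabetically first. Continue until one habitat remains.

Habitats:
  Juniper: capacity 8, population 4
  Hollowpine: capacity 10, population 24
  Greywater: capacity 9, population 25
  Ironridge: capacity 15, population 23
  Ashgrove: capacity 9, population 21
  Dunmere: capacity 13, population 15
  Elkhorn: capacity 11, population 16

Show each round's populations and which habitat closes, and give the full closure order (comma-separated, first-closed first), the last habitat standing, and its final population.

Closure order: Greywater, Hollowpine, Ashgrove, Ironridge, Elkhorn, Dunmere
Last habitat: Juniper with 128 animals

Round 1: Ashgrove=21 Dunmere=15 Elkhorn=16 Greywater=25 Hollowpine=24 Ironridge=23 Juniper=4 → close Greywater (overflow 16)
  25÷6 = 4 each, +1 to first 1
Round 2: Ashgrove=26 Dunmere=19 Elkhorn=20 Hollowpine=28 Ironridge=27 Juniper=8 → close Hollowpine (overflow 18)
  28÷5 = 5 each, +1 to first 3
Round 3: Ashgrove=32 Dunmere=25 Elkhorn=26 Ironridge=32 Juniper=13 → close Ashgrove (overflow 23)
  32÷4 = 8 each, +1 to first 0
Round 4: Dunmere=33 Elkhorn=34 Ironridge=40 Juniper=21 → close Ironridge (overflow 25)
  40÷3 = 13 each, +1 to first 1
Round 5: Dunmere=47 Elkhorn=47 Juniper=34 → close Elkhorn (overflow 36)
  47÷2 = 23 each, +1 to first 1
Round 6: Dunmere=71 Juniper=57 → close Dunmere (overflow 58)
  71÷1 = 71 each, +1 to first 0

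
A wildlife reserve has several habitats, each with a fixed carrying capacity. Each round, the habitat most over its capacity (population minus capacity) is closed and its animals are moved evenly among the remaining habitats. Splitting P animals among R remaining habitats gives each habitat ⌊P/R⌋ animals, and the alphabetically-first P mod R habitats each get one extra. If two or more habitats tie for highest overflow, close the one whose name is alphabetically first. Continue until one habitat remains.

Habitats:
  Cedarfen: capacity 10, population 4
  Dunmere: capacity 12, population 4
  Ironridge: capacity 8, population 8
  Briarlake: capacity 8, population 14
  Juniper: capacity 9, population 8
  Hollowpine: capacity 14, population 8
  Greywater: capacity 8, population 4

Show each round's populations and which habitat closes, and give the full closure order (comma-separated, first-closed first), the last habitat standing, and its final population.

Closure order: Briarlake, Ironridge, Juniper, Greywater, Cedarfen, Dunmere
Last habitat: Hollowpine with 50 animals

Round 1: Briarlake=14 Cedarfen=4 Dunmere=4 Greywater=4 Hollowpine=8 Ironridge=8 Juniper=8 → close Briarlake (overflow 6)
  14÷6 = 2 each, +1 to first 2
Round 2: Cedarfen=7 Dunmere=7 Greywater=6 Hollowpine=10 Ironridge=10 Juniper=10 → close Ironridge (overflow 2)
  10÷5 = 2 each, +1 to first 0
Round 3: Cedarfen=9 Dunmere=9 Greywater=8 Hollowpine=12 Juniper=12 → close Juniper (overflow 3)
  12÷4 = 3 each, +1 to first 0
Round 4: Cedarfen=12 Dunmere=12 Greywater=11 Hollowpine=15 → close Greywater (overflow 3)
  11÷3 = 3 each, +1 to first 2
Round 5: Cedarfen=16 Dunmere=16 Hollowpine=18 → close Cedarfen (overflow 6)
  16÷2 = 8 each, +1 to first 0
Round 6: Dunmere=24 Hollowpine=26 → close Dunmere (overflow 12)
  24÷1 = 24 each, +1 to first 0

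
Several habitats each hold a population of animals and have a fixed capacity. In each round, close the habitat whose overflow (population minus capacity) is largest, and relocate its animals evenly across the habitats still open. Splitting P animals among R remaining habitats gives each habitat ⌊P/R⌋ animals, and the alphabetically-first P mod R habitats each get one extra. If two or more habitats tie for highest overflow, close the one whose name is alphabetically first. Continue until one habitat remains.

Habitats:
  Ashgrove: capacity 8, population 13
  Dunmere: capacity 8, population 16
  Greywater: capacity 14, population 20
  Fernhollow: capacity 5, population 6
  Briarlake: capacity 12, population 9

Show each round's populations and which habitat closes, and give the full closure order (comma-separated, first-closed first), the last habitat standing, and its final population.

Round 1: Ashgrove=13 Briarlake=9 Dunmere=16 Fernhollow=6 Greywater=20 → close Dunmere (overflow 8)
  16÷4 = 4 each, +1 to first 0
Round 2: Ashgrove=17 Briarlake=13 Fernhollow=10 Greywater=24 → close Greywater (overflow 10)
  24÷3 = 8 each, +1 to first 0
Round 3: Ashgrove=25 Briarlake=21 Fernhollow=18 → close Ashgrove (overflow 17)
  25÷2 = 12 each, +1 to first 1
Round 4: Briarlake=34 Fernhollow=30 → close Fernhollow (overflow 25)
  30÷1 = 30 each, +1 to first 0

Closure order: Dunmere, Greywater, Ashgrove, Fernhollow
Last habitat: Briarlake with 64 animals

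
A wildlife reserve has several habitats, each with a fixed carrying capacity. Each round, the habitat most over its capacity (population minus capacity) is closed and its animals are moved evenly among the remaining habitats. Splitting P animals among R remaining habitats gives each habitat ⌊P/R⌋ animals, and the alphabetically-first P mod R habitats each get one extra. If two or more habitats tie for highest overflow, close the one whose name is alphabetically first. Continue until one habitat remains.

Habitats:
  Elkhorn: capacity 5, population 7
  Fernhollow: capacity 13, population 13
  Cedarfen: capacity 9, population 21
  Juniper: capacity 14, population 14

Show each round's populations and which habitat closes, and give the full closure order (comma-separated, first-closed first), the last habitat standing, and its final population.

Closure order: Cedarfen, Elkhorn, Fernhollow
Last habitat: Juniper with 55 animals

Round 1: Cedarfen=21 Elkhorn=7 Fernhollow=13 Juniper=14 → close Cedarfen (overflow 12)
  21÷3 = 7 each, +1 to first 0
Round 2: Elkhorn=14 Fernhollow=20 Juniper=21 → close Elkhorn (overflow 9)
  14÷2 = 7 each, +1 to first 0
Round 3: Fernhollow=27 Juniper=28 → close Fernhollow (overflow 14)
  27÷1 = 27 each, +1 to first 0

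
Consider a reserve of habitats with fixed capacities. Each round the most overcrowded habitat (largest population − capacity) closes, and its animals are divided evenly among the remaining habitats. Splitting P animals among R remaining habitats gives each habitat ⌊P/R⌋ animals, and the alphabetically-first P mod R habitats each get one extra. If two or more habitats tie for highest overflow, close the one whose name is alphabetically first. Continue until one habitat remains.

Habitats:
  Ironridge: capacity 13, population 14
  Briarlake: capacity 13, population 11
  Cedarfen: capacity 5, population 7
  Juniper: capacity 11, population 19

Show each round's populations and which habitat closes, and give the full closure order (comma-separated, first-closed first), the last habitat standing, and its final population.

Closure order: Juniper, Cedarfen, Ironridge
Last habitat: Briarlake with 51 animals

Round 1: Briarlake=11 Cedarfen=7 Ironridge=14 Juniper=19 → close Juniper (overflow 8)
  19÷3 = 6 each, +1 to first 1
Round 2: Briarlake=18 Cedarfen=13 Ironridge=20 → close Cedarfen (overflow 8)
  13÷2 = 6 each, +1 to first 1
Round 3: Briarlake=25 Ironridge=26 → close Ironridge (overflow 13)
  26÷1 = 26 each, +1 to first 0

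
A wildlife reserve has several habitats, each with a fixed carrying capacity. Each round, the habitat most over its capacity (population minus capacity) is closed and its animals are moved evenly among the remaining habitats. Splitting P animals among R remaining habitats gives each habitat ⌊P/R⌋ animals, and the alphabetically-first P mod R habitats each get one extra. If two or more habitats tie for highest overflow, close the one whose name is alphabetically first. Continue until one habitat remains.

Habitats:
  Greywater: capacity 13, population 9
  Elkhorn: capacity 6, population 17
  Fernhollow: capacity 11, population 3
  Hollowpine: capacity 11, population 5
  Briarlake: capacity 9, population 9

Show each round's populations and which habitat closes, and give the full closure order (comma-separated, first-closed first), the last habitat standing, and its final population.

Closure order: Elkhorn, Briarlake, Greywater, Hollowpine
Last habitat: Fernhollow with 43 animals

Round 1: Briarlake=9 Elkhorn=17 Fernhollow=3 Greywater=9 Hollowpine=5 → close Elkhorn (overflow 11)
  17÷4 = 4 each, +1 to first 1
Round 2: Briarlake=14 Fernhollow=7 Greywater=13 Hollowpine=9 → close Briarlake (overflow 5)
  14÷3 = 4 each, +1 to first 2
Round 3: Fernhollow=12 Greywater=18 Hollowpine=13 → close Greywater (overflow 5)
  18÷2 = 9 each, +1 to first 0
Round 4: Fernhollow=21 Hollowpine=22 → close Hollowpine (overflow 11)
  22÷1 = 22 each, +1 to first 0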